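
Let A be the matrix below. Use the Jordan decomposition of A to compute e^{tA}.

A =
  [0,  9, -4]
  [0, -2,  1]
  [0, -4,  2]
e^{tA} =
  [1, -t^2 + 9*t, t^2/2 - 4*t]
  [0, 1 - 2*t, t]
  [0, -4*t, 2*t + 1]

Strategy: write A = P · J · P⁻¹ where J is a Jordan canonical form, so e^{tA} = P · e^{tJ} · P⁻¹, and e^{tJ} can be computed block-by-block.

A has Jordan form
J =
  [0, 1, 0]
  [0, 0, 1]
  [0, 0, 0]
(up to reordering of blocks).

Per-block formulas:
  For a 3×3 Jordan block J_3(0): exp(t · J_3(0)) = e^(0t)·(I + t·N + (t^2/2)·N^2), where N is the 3×3 nilpotent shift.

After assembling e^{tJ} and conjugating by P, we get:

e^{tA} =
  [1, -t^2 + 9*t, t^2/2 - 4*t]
  [0, 1 - 2*t, t]
  [0, -4*t, 2*t + 1]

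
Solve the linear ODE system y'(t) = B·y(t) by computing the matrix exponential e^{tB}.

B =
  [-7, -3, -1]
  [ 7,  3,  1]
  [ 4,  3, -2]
e^{tB} =
  [-t*exp(-3*t) - 1 + 2*exp(-3*t), -1 + exp(-3*t), -t*exp(-3*t)]
  [t*exp(-3*t) + 2 - 2*exp(-3*t), 2 - exp(-3*t), t*exp(-3*t)]
  [t*exp(-3*t) + 1 - exp(-3*t), 1 - exp(-3*t), t*exp(-3*t) + exp(-3*t)]

Strategy: write B = P · J · P⁻¹ where J is a Jordan canonical form, so e^{tB} = P · e^{tJ} · P⁻¹, and e^{tJ} can be computed block-by-block.

B has Jordan form
J =
  [-3,  1, 0]
  [ 0, -3, 0]
  [ 0,  0, 0]
(up to reordering of blocks).

Per-block formulas:
  For a 1×1 block at λ = 0: exp(t · [0]) = [e^(0t)].
  For a 2×2 Jordan block J_2(-3): exp(t · J_2(-3)) = e^(-3t)·(I + t·N), where N is the 2×2 nilpotent shift.

After assembling e^{tJ} and conjugating by P, we get:

e^{tB} =
  [-t*exp(-3*t) - 1 + 2*exp(-3*t), -1 + exp(-3*t), -t*exp(-3*t)]
  [t*exp(-3*t) + 2 - 2*exp(-3*t), 2 - exp(-3*t), t*exp(-3*t)]
  [t*exp(-3*t) + 1 - exp(-3*t), 1 - exp(-3*t), t*exp(-3*t) + exp(-3*t)]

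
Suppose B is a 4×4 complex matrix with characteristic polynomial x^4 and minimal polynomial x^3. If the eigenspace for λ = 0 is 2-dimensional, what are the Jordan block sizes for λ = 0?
Block sizes for λ = 0: [3, 1]

Step 1 — from the characteristic polynomial, algebraic multiplicity of λ = 0 is 4. From dim ker(B − (0)·I) = 2, there are exactly 2 Jordan blocks for λ = 0.
Step 2 — from the minimal polynomial, the factor (x − 0)^3 tells us the largest block for λ = 0 has size 3.
Step 3 — with total size 4, 2 blocks, and largest block 3, the block sizes (in nonincreasing order) are [3, 1].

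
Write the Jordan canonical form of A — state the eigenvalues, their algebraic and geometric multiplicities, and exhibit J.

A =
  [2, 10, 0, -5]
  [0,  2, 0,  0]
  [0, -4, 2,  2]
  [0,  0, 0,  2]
J_2(2) ⊕ J_1(2) ⊕ J_1(2)

The characteristic polynomial is
  det(x·I − A) = x^4 - 8*x^3 + 24*x^2 - 32*x + 16 = (x - 2)^4

Eigenvalues and multiplicities (the geometric multiplicity of λ is n − rank(A − λI), which equals the number of Jordan blocks for λ):
  λ = 2: algebraic multiplicity = 4, geometric multiplicity = 3

Determining the block sizes for each eigenvalue:
  λ = 2: 3 blocks summing to 4 forces exactly one block of size 2 and the rest size 1 → block sizes [2, 1, 1]

Assembling the blocks gives a Jordan form
J =
  [2, 1, 0, 0]
  [0, 2, 0, 0]
  [0, 0, 2, 0]
  [0, 0, 0, 2]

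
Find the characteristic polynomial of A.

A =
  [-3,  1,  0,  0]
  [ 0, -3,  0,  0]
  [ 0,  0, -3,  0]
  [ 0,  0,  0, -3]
x^4 + 12*x^3 + 54*x^2 + 108*x + 81

Expanding det(x·I − A) (e.g. by cofactor expansion or by noting that A is similar to its Jordan form J, which has the same characteristic polynomial as A) gives
  χ_A(x) = x^4 + 12*x^3 + 54*x^2 + 108*x + 81
which factors as (x + 3)^4. The eigenvalues (with algebraic multiplicities) are λ = -3 with multiplicity 4.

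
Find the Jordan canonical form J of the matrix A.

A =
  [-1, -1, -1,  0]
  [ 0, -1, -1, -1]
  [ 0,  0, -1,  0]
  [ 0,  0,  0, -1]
J_3(-1) ⊕ J_1(-1)

The characteristic polynomial is
  det(x·I − A) = x^4 + 4*x^3 + 6*x^2 + 4*x + 1 = (x + 1)^4

Eigenvalues and multiplicities (the geometric multiplicity of λ is n − rank(A − λI), which equals the number of Jordan blocks for λ):
  λ = -1: algebraic multiplicity = 4, geometric multiplicity = 2

Determining the block sizes for each eigenvalue:
  λ = -1: with am = 4 and gm = 2, the partition is not yet determined (e.g. several partitions of 4 into 2 parts exist). Let N = A − (-1)·I. Computing rank(N^1) = 2, rank(N^2) = 1, rank(N^3) = 0; the number of blocks of size ≥ j is rank(N^{j−1}) − rank(N^j), giving [2, 1, 1]. So we have 1 block(s) of size 3, 1 block(s) of size 1 → block sizes [3, 1]

Assembling the blocks gives a Jordan form
J =
  [-1,  1,  0,  0]
  [ 0, -1,  1,  0]
  [ 0,  0, -1,  0]
  [ 0,  0,  0, -1]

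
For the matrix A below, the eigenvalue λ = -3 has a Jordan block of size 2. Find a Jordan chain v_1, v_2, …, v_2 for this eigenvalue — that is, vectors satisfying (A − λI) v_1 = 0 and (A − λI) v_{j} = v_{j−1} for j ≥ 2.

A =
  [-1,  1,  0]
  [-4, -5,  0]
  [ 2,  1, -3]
A Jordan chain for λ = -3 of length 2:
v_1 = (2, -4, 2)ᵀ
v_2 = (1, 0, 0)ᵀ

Let N = A − (-3)·I. We want v_2 with N^2 v_2 = 0 but N^1 v_2 ≠ 0; then v_{j-1} := N · v_j for j = 2, …, 2.

Pick v_2 = (1, 0, 0)ᵀ.
Then v_1 = N · v_2 = (2, -4, 2)ᵀ.

Sanity check: (A − (-3)·I) v_1 = (0, 0, 0)ᵀ = 0. ✓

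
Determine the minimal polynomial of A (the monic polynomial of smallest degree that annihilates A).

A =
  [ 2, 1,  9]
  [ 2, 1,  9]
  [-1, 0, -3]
x^3

The characteristic polynomial is χ_A(x) = x^3, so the eigenvalues are known. The minimal polynomial is
  m_A(x) = Π_λ (x − λ)^{k_λ}
where k_λ is the size of the *largest* Jordan block for λ (equivalently, the smallest k with (A − λI)^k v = 0 for every generalised eigenvector v of λ).

  λ = 0: largest Jordan block has size 3, contributing (x − 0)^3

So m_A(x) = x^3 = x^3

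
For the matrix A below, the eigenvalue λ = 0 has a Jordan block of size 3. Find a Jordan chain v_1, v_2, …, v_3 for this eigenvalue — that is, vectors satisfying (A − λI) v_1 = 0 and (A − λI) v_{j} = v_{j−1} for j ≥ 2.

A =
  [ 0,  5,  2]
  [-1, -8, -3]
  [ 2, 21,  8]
A Jordan chain for λ = 0 of length 3:
v_1 = (-1, 2, -5)ᵀ
v_2 = (0, -1, 2)ᵀ
v_3 = (1, 0, 0)ᵀ

Let N = A − (0)·I. We want v_3 with N^3 v_3 = 0 but N^2 v_3 ≠ 0; then v_{j-1} := N · v_j for j = 3, …, 2.

Pick v_3 = (1, 0, 0)ᵀ.
Then v_2 = N · v_3 = (0, -1, 2)ᵀ.
Then v_1 = N · v_2 = (-1, 2, -5)ᵀ.

Sanity check: (A − (0)·I) v_1 = (0, 0, 0)ᵀ = 0. ✓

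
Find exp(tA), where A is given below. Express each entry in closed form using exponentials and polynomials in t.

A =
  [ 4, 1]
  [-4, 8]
e^{tA} =
  [-2*t*exp(6*t) + exp(6*t), t*exp(6*t)]
  [-4*t*exp(6*t), 2*t*exp(6*t) + exp(6*t)]

Strategy: write A = P · J · P⁻¹ where J is a Jordan canonical form, so e^{tA} = P · e^{tJ} · P⁻¹, and e^{tJ} can be computed block-by-block.

A has Jordan form
J =
  [6, 1]
  [0, 6]
(up to reordering of blocks).

Per-block formulas:
  For a 2×2 Jordan block J_2(6): exp(t · J_2(6)) = e^(6t)·(I + t·N), where N is the 2×2 nilpotent shift.

After assembling e^{tJ} and conjugating by P, we get:

e^{tA} =
  [-2*t*exp(6*t) + exp(6*t), t*exp(6*t)]
  [-4*t*exp(6*t), 2*t*exp(6*t) + exp(6*t)]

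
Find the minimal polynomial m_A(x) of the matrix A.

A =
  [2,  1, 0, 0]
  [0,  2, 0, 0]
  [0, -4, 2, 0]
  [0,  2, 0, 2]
x^2 - 4*x + 4

The characteristic polynomial is χ_A(x) = (x - 2)^4, so the eigenvalues are known. The minimal polynomial is
  m_A(x) = Π_λ (x − λ)^{k_λ}
where k_λ is the size of the *largest* Jordan block for λ (equivalently, the smallest k with (A − λI)^k v = 0 for every generalised eigenvector v of λ).

  λ = 2: largest Jordan block has size 2, contributing (x − 2)^2

So m_A(x) = (x - 2)^2 = x^2 - 4*x + 4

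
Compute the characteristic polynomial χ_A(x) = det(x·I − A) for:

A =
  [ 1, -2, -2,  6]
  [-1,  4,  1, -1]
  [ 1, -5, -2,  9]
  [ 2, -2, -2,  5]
x^4 - 8*x^3 + 18*x^2 - 27

Expanding det(x·I − A) (e.g. by cofactor expansion or by noting that A is similar to its Jordan form J, which has the same characteristic polynomial as A) gives
  χ_A(x) = x^4 - 8*x^3 + 18*x^2 - 27
which factors as (x - 3)^3*(x + 1). The eigenvalues (with algebraic multiplicities) are λ = -1 with multiplicity 1, λ = 3 with multiplicity 3.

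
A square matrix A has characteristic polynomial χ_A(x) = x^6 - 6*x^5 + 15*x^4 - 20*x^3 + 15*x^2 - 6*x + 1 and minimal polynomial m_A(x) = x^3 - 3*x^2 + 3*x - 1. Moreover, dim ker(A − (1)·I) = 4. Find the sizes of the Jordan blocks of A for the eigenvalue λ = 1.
Block sizes for λ = 1: [3, 1, 1, 1]

Step 1 — from the characteristic polynomial, algebraic multiplicity of λ = 1 is 6. From dim ker(A − (1)·I) = 4, there are exactly 4 Jordan blocks for λ = 1.
Step 2 — from the minimal polynomial, the factor (x − 1)^3 tells us the largest block for λ = 1 has size 3.
Step 3 — with total size 6, 4 blocks, and largest block 3, the block sizes (in nonincreasing order) are [3, 1, 1, 1].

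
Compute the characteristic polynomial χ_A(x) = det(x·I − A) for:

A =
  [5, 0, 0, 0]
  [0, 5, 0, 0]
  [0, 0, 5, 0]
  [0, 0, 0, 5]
x^4 - 20*x^3 + 150*x^2 - 500*x + 625

Expanding det(x·I − A) (e.g. by cofactor expansion or by noting that A is similar to its Jordan form J, which has the same characteristic polynomial as A) gives
  χ_A(x) = x^4 - 20*x^3 + 150*x^2 - 500*x + 625
which factors as (x - 5)^4. The eigenvalues (with algebraic multiplicities) are λ = 5 with multiplicity 4.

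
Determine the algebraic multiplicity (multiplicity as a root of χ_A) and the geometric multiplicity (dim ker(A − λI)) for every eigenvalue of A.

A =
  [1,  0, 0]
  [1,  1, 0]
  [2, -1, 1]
λ = 1: alg = 3, geom = 1

Step 1 — factor the characteristic polynomial to read off the algebraic multiplicities:
  χ_A(x) = (x - 1)^3

Step 2 — compute geometric multiplicities via the rank-nullity identity g(λ) = n − rank(A − λI):
  rank(A − (1)·I) = 2, so dim ker(A − (1)·I) = n − 2 = 1

Summary:
  λ = 1: algebraic multiplicity = 3, geometric multiplicity = 1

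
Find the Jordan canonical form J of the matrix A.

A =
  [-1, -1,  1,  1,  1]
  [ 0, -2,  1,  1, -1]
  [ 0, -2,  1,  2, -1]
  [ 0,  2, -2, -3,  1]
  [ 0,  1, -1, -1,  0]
J_3(-1) ⊕ J_1(-1) ⊕ J_1(-1)

The characteristic polynomial is
  det(x·I − A) = x^5 + 5*x^4 + 10*x^3 + 10*x^2 + 5*x + 1 = (x + 1)^5

Eigenvalues and multiplicities (the geometric multiplicity of λ is n − rank(A − λI), which equals the number of Jordan blocks for λ):
  λ = -1: algebraic multiplicity = 5, geometric multiplicity = 3

Determining the block sizes for each eigenvalue:
  λ = -1: with am = 5 and gm = 3, the partition is not yet determined (e.g. several partitions of 5 into 3 parts exist). Let N = A − (-1)·I. Computing rank(N^1) = 2, rank(N^2) = 1, rank(N^3) = 0; the number of blocks of size ≥ j is rank(N^{j−1}) − rank(N^j), giving [3, 1, 1]. So we have 1 block(s) of size 3, 2 block(s) of size 1 → block sizes [3, 1, 1]

Assembling the blocks gives a Jordan form
J =
  [-1,  1,  0,  0,  0]
  [ 0, -1,  1,  0,  0]
  [ 0,  0, -1,  0,  0]
  [ 0,  0,  0, -1,  0]
  [ 0,  0,  0,  0, -1]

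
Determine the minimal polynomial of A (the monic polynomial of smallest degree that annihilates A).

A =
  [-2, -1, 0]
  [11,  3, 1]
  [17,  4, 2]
x^3 - 3*x^2 + 3*x - 1

The characteristic polynomial is χ_A(x) = (x - 1)^3, so the eigenvalues are known. The minimal polynomial is
  m_A(x) = Π_λ (x − λ)^{k_λ}
where k_λ is the size of the *largest* Jordan block for λ (equivalently, the smallest k with (A − λI)^k v = 0 for every generalised eigenvector v of λ).

  λ = 1: largest Jordan block has size 3, contributing (x − 1)^3

So m_A(x) = (x - 1)^3 = x^3 - 3*x^2 + 3*x - 1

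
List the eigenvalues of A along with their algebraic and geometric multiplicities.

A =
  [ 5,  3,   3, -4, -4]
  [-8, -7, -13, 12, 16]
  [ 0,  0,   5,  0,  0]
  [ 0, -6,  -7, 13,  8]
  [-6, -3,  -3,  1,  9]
λ = 5: alg = 5, geom = 2

Step 1 — factor the characteristic polynomial to read off the algebraic multiplicities:
  χ_A(x) = (x - 5)^5

Step 2 — compute geometric multiplicities via the rank-nullity identity g(λ) = n − rank(A − λI):
  rank(A − (5)·I) = 3, so dim ker(A − (5)·I) = n − 3 = 2

Summary:
  λ = 5: algebraic multiplicity = 5, geometric multiplicity = 2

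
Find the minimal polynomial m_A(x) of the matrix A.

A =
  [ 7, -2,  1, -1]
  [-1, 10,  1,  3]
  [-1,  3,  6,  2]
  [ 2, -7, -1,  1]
x^2 - 12*x + 36

The characteristic polynomial is χ_A(x) = (x - 6)^4, so the eigenvalues are known. The minimal polynomial is
  m_A(x) = Π_λ (x − λ)^{k_λ}
where k_λ is the size of the *largest* Jordan block for λ (equivalently, the smallest k with (A − λI)^k v = 0 for every generalised eigenvector v of λ).

  λ = 6: largest Jordan block has size 2, contributing (x − 6)^2

So m_A(x) = (x - 6)^2 = x^2 - 12*x + 36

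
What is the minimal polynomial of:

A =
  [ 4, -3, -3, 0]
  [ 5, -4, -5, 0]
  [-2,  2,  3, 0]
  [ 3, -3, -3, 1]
x^2 - 2*x + 1

The characteristic polynomial is χ_A(x) = (x - 1)^4, so the eigenvalues are known. The minimal polynomial is
  m_A(x) = Π_λ (x − λ)^{k_λ}
where k_λ is the size of the *largest* Jordan block for λ (equivalently, the smallest k with (A − λI)^k v = 0 for every generalised eigenvector v of λ).

  λ = 1: largest Jordan block has size 2, contributing (x − 1)^2

So m_A(x) = (x - 1)^2 = x^2 - 2*x + 1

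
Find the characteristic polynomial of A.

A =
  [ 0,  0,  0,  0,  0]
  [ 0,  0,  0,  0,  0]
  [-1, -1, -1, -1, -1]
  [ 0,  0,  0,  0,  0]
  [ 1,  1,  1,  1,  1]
x^5

Expanding det(x·I − A) (e.g. by cofactor expansion or by noting that A is similar to its Jordan form J, which has the same characteristic polynomial as A) gives
  χ_A(x) = x^5
which factors as x^5. The eigenvalues (with algebraic multiplicities) are λ = 0 with multiplicity 5.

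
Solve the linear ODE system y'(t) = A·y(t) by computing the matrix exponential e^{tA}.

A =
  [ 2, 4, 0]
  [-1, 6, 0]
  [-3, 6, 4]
e^{tA} =
  [-2*t*exp(4*t) + exp(4*t), 4*t*exp(4*t), 0]
  [-t*exp(4*t), 2*t*exp(4*t) + exp(4*t), 0]
  [-3*t*exp(4*t), 6*t*exp(4*t), exp(4*t)]

Strategy: write A = P · J · P⁻¹ where J is a Jordan canonical form, so e^{tA} = P · e^{tJ} · P⁻¹, and e^{tJ} can be computed block-by-block.

A has Jordan form
J =
  [4, 1, 0]
  [0, 4, 0]
  [0, 0, 4]
(up to reordering of blocks).

Per-block formulas:
  For a 1×1 block at λ = 4: exp(t · [4]) = [e^(4t)].
  For a 2×2 Jordan block J_2(4): exp(t · J_2(4)) = e^(4t)·(I + t·N), where N is the 2×2 nilpotent shift.

After assembling e^{tJ} and conjugating by P, we get:

e^{tA} =
  [-2*t*exp(4*t) + exp(4*t), 4*t*exp(4*t), 0]
  [-t*exp(4*t), 2*t*exp(4*t) + exp(4*t), 0]
  [-3*t*exp(4*t), 6*t*exp(4*t), exp(4*t)]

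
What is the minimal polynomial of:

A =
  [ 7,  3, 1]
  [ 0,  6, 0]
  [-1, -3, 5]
x^2 - 12*x + 36

The characteristic polynomial is χ_A(x) = (x - 6)^3, so the eigenvalues are known. The minimal polynomial is
  m_A(x) = Π_λ (x − λ)^{k_λ}
where k_λ is the size of the *largest* Jordan block for λ (equivalently, the smallest k with (A − λI)^k v = 0 for every generalised eigenvector v of λ).

  λ = 6: largest Jordan block has size 2, contributing (x − 6)^2

So m_A(x) = (x - 6)^2 = x^2 - 12*x + 36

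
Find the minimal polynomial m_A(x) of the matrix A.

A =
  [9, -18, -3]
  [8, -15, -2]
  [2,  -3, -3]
x^3 + 9*x^2 + 27*x + 27

The characteristic polynomial is χ_A(x) = (x + 3)^3, so the eigenvalues are known. The minimal polynomial is
  m_A(x) = Π_λ (x − λ)^{k_λ}
where k_λ is the size of the *largest* Jordan block for λ (equivalently, the smallest k with (A − λI)^k v = 0 for every generalised eigenvector v of λ).

  λ = -3: largest Jordan block has size 3, contributing (x + 3)^3

So m_A(x) = (x + 3)^3 = x^3 + 9*x^2 + 27*x + 27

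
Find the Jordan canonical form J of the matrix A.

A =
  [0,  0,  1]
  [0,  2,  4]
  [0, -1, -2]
J_3(0)

The characteristic polynomial is
  det(x·I − A) = x^3

Eigenvalues and multiplicities (the geometric multiplicity of λ is n − rank(A − λI), which equals the number of Jordan blocks for λ):
  λ = 0: algebraic multiplicity = 3, geometric multiplicity = 1

Determining the block sizes for each eigenvalue:
  λ = 0: one block (gm = 1), so the single block has size am = 3 → block sizes [3]

Assembling the blocks gives a Jordan form
J =
  [0, 1, 0]
  [0, 0, 1]
  [0, 0, 0]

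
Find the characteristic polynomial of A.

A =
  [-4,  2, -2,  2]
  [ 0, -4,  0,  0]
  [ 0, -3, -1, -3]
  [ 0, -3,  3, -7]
x^4 + 16*x^3 + 96*x^2 + 256*x + 256

Expanding det(x·I − A) (e.g. by cofactor expansion or by noting that A is similar to its Jordan form J, which has the same characteristic polynomial as A) gives
  χ_A(x) = x^4 + 16*x^3 + 96*x^2 + 256*x + 256
which factors as (x + 4)^4. The eigenvalues (with algebraic multiplicities) are λ = -4 with multiplicity 4.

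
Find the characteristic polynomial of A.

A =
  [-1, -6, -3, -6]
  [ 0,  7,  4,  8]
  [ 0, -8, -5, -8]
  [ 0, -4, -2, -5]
x^4 + 4*x^3 + 6*x^2 + 4*x + 1

Expanding det(x·I − A) (e.g. by cofactor expansion or by noting that A is similar to its Jordan form J, which has the same characteristic polynomial as A) gives
  χ_A(x) = x^4 + 4*x^3 + 6*x^2 + 4*x + 1
which factors as (x + 1)^4. The eigenvalues (with algebraic multiplicities) are λ = -1 with multiplicity 4.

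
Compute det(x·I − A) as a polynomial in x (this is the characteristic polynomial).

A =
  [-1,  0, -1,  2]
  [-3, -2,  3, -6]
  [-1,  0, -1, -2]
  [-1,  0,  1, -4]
x^4 + 8*x^3 + 24*x^2 + 32*x + 16

Expanding det(x·I − A) (e.g. by cofactor expansion or by noting that A is similar to its Jordan form J, which has the same characteristic polynomial as A) gives
  χ_A(x) = x^4 + 8*x^3 + 24*x^2 + 32*x + 16
which factors as (x + 2)^4. The eigenvalues (with algebraic multiplicities) are λ = -2 with multiplicity 4.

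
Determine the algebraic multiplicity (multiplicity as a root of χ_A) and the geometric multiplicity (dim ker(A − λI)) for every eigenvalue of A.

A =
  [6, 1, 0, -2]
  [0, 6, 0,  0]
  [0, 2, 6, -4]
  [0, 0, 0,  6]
λ = 6: alg = 4, geom = 3

Step 1 — factor the characteristic polynomial to read off the algebraic multiplicities:
  χ_A(x) = (x - 6)^4

Step 2 — compute geometric multiplicities via the rank-nullity identity g(λ) = n − rank(A − λI):
  rank(A − (6)·I) = 1, so dim ker(A − (6)·I) = n − 1 = 3

Summary:
  λ = 6: algebraic multiplicity = 4, geometric multiplicity = 3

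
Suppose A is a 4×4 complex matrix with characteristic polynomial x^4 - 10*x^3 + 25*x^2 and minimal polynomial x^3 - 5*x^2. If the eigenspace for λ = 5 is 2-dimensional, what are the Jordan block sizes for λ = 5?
Block sizes for λ = 5: [1, 1]

Step 1 — from the characteristic polynomial, algebraic multiplicity of λ = 5 is 2. From dim ker(A − (5)·I) = 2, there are exactly 2 Jordan blocks for λ = 5.
Step 2 — from the minimal polynomial, the factor (x − 5) tells us the largest block for λ = 5 has size 1.
Step 3 — with total size 2, 2 blocks, and largest block 1, the block sizes (in nonincreasing order) are [1, 1].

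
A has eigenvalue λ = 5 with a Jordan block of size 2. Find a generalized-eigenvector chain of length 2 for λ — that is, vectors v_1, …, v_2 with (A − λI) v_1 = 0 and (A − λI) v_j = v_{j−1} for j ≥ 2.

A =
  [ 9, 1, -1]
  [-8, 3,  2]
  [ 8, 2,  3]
A Jordan chain for λ = 5 of length 2:
v_1 = (4, -8, 8)ᵀ
v_2 = (1, 0, 0)ᵀ

Let N = A − (5)·I. We want v_2 with N^2 v_2 = 0 but N^1 v_2 ≠ 0; then v_{j-1} := N · v_j for j = 2, …, 2.

Pick v_2 = (1, 0, 0)ᵀ.
Then v_1 = N · v_2 = (4, -8, 8)ᵀ.

Sanity check: (A − (5)·I) v_1 = (0, 0, 0)ᵀ = 0. ✓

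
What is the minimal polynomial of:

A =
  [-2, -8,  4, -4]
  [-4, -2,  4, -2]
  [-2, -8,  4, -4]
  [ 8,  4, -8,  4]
x^2 - 2*x

The characteristic polynomial is χ_A(x) = x^2*(x - 2)^2, so the eigenvalues are known. The minimal polynomial is
  m_A(x) = Π_λ (x − λ)^{k_λ}
where k_λ is the size of the *largest* Jordan block for λ (equivalently, the smallest k with (A − λI)^k v = 0 for every generalised eigenvector v of λ).

  λ = 0: largest Jordan block has size 1, contributing (x − 0)
  λ = 2: largest Jordan block has size 1, contributing (x − 2)

So m_A(x) = x*(x - 2) = x^2 - 2*x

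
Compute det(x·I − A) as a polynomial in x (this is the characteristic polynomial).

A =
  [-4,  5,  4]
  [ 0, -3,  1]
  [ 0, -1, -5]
x^3 + 12*x^2 + 48*x + 64

Expanding det(x·I − A) (e.g. by cofactor expansion or by noting that A is similar to its Jordan form J, which has the same characteristic polynomial as A) gives
  χ_A(x) = x^3 + 12*x^2 + 48*x + 64
which factors as (x + 4)^3. The eigenvalues (with algebraic multiplicities) are λ = -4 with multiplicity 3.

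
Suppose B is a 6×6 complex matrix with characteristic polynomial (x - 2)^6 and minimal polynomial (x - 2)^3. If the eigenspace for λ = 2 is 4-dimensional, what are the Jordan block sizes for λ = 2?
Block sizes for λ = 2: [3, 1, 1, 1]

Step 1 — from the characteristic polynomial, algebraic multiplicity of λ = 2 is 6. From dim ker(B − (2)·I) = 4, there are exactly 4 Jordan blocks for λ = 2.
Step 2 — from the minimal polynomial, the factor (x − 2)^3 tells us the largest block for λ = 2 has size 3.
Step 3 — with total size 6, 4 blocks, and largest block 3, the block sizes (in nonincreasing order) are [3, 1, 1, 1].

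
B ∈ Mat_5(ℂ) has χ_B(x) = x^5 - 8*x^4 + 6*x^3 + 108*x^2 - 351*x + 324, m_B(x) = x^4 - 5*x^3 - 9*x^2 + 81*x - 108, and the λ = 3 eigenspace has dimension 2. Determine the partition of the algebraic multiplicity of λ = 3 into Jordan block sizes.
Block sizes for λ = 3: [3, 1]

Step 1 — from the characteristic polynomial, algebraic multiplicity of λ = 3 is 4. From dim ker(B − (3)·I) = 2, there are exactly 2 Jordan blocks for λ = 3.
Step 2 — from the minimal polynomial, the factor (x − 3)^3 tells us the largest block for λ = 3 has size 3.
Step 3 — with total size 4, 2 blocks, and largest block 3, the block sizes (in nonincreasing order) are [3, 1].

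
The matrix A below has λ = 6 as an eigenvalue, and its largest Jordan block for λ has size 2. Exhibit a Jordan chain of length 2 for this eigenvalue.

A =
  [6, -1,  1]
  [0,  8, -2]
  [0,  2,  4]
A Jordan chain for λ = 6 of length 2:
v_1 = (-1, 2, 2)ᵀ
v_2 = (0, 1, 0)ᵀ

Let N = A − (6)·I. We want v_2 with N^2 v_2 = 0 but N^1 v_2 ≠ 0; then v_{j-1} := N · v_j for j = 2, …, 2.

Pick v_2 = (0, 1, 0)ᵀ.
Then v_1 = N · v_2 = (-1, 2, 2)ᵀ.

Sanity check: (A − (6)·I) v_1 = (0, 0, 0)ᵀ = 0. ✓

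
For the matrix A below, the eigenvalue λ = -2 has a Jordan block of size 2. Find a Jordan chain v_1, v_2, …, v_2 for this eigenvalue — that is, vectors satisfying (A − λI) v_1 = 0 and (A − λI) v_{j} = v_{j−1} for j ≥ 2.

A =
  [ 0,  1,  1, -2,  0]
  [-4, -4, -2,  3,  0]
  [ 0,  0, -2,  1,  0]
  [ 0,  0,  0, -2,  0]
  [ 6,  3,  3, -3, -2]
A Jordan chain for λ = -2 of length 2:
v_1 = (2, -4, 0, 0, 6)ᵀ
v_2 = (1, 0, 0, 0, 0)ᵀ

Let N = A − (-2)·I. We want v_2 with N^2 v_2 = 0 but N^1 v_2 ≠ 0; then v_{j-1} := N · v_j for j = 2, …, 2.

Pick v_2 = (1, 0, 0, 0, 0)ᵀ.
Then v_1 = N · v_2 = (2, -4, 0, 0, 6)ᵀ.

Sanity check: (A − (-2)·I) v_1 = (0, 0, 0, 0, 0)ᵀ = 0. ✓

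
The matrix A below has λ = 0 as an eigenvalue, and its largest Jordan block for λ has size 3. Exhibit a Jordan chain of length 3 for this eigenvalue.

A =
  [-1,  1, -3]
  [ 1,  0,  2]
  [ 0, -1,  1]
A Jordan chain for λ = 0 of length 3:
v_1 = (2, -1, -1)ᵀ
v_2 = (-1, 1, 0)ᵀ
v_3 = (1, 0, 0)ᵀ

Let N = A − (0)·I. We want v_3 with N^3 v_3 = 0 but N^2 v_3 ≠ 0; then v_{j-1} := N · v_j for j = 3, …, 2.

Pick v_3 = (1, 0, 0)ᵀ.
Then v_2 = N · v_3 = (-1, 1, 0)ᵀ.
Then v_1 = N · v_2 = (2, -1, -1)ᵀ.

Sanity check: (A − (0)·I) v_1 = (0, 0, 0)ᵀ = 0. ✓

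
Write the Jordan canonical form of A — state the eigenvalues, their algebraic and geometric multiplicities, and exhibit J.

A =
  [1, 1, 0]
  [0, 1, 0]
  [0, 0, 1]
J_2(1) ⊕ J_1(1)

The characteristic polynomial is
  det(x·I − A) = x^3 - 3*x^2 + 3*x - 1 = (x - 1)^3

Eigenvalues and multiplicities (the geometric multiplicity of λ is n − rank(A − λI), which equals the number of Jordan blocks for λ):
  λ = 1: algebraic multiplicity = 3, geometric multiplicity = 2

Determining the block sizes for each eigenvalue:
  λ = 1: 2 blocks summing to 3 forces exactly one block of size 2 and the rest size 1 → block sizes [2, 1]

Assembling the blocks gives a Jordan form
J =
  [1, 1, 0]
  [0, 1, 0]
  [0, 0, 1]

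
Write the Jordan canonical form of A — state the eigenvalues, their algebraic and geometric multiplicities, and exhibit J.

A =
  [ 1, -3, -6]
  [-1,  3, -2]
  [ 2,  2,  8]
J_2(4) ⊕ J_1(4)

The characteristic polynomial is
  det(x·I − A) = x^3 - 12*x^2 + 48*x - 64 = (x - 4)^3

Eigenvalues and multiplicities (the geometric multiplicity of λ is n − rank(A − λI), which equals the number of Jordan blocks for λ):
  λ = 4: algebraic multiplicity = 3, geometric multiplicity = 2

Determining the block sizes for each eigenvalue:
  λ = 4: 2 blocks summing to 3 forces exactly one block of size 2 and the rest size 1 → block sizes [2, 1]

Assembling the blocks gives a Jordan form
J =
  [4, 1, 0]
  [0, 4, 0]
  [0, 0, 4]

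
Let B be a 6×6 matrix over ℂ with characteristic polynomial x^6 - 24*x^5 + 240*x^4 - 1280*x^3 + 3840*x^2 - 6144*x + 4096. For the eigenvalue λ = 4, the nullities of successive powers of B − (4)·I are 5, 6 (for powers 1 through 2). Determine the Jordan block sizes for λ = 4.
Block sizes for λ = 4: [2, 1, 1, 1, 1]

From the dimensions of kernels of powers, the number of Jordan blocks of size at least j is d_j − d_{j−1} where d_j = dim ker(N^j) (with d_0 = 0). Computing the differences gives [5, 1].
The number of blocks of size exactly k is (#blocks of size ≥ k) − (#blocks of size ≥ k + 1), so the partition is: 4 block(s) of size 1, 1 block(s) of size 2.
In nonincreasing order the block sizes are [2, 1, 1, 1, 1].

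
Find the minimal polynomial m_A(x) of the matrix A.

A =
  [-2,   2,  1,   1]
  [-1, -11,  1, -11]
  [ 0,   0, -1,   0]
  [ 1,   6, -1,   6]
x^3 + 7*x^2 + 11*x + 5

The characteristic polynomial is χ_A(x) = (x + 1)^3*(x + 5), so the eigenvalues are known. The minimal polynomial is
  m_A(x) = Π_λ (x − λ)^{k_λ}
where k_λ is the size of the *largest* Jordan block for λ (equivalently, the smallest k with (A − λI)^k v = 0 for every generalised eigenvector v of λ).

  λ = -5: largest Jordan block has size 1, contributing (x + 5)
  λ = -1: largest Jordan block has size 2, contributing (x + 1)^2

So m_A(x) = (x + 1)^2*(x + 5) = x^3 + 7*x^2 + 11*x + 5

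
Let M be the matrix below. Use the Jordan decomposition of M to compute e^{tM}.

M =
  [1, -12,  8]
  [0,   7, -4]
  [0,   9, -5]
e^{tM} =
  [exp(t), -12*t*exp(t), 8*t*exp(t)]
  [0, 6*t*exp(t) + exp(t), -4*t*exp(t)]
  [0, 9*t*exp(t), -6*t*exp(t) + exp(t)]

Strategy: write M = P · J · P⁻¹ where J is a Jordan canonical form, so e^{tM} = P · e^{tJ} · P⁻¹, and e^{tJ} can be computed block-by-block.

M has Jordan form
J =
  [1, 1, 0]
  [0, 1, 0]
  [0, 0, 1]
(up to reordering of blocks).

Per-block formulas:
  For a 2×2 Jordan block J_2(1): exp(t · J_2(1)) = e^(1t)·(I + t·N), where N is the 2×2 nilpotent shift.
  For a 1×1 block at λ = 1: exp(t · [1]) = [e^(1t)].

After assembling e^{tJ} and conjugating by P, we get:

e^{tM} =
  [exp(t), -12*t*exp(t), 8*t*exp(t)]
  [0, 6*t*exp(t) + exp(t), -4*t*exp(t)]
  [0, 9*t*exp(t), -6*t*exp(t) + exp(t)]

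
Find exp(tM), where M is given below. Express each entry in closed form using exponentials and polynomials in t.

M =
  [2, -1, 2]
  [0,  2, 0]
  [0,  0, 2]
e^{tM} =
  [exp(2*t), -t*exp(2*t), 2*t*exp(2*t)]
  [0, exp(2*t), 0]
  [0, 0, exp(2*t)]

Strategy: write M = P · J · P⁻¹ where J is a Jordan canonical form, so e^{tM} = P · e^{tJ} · P⁻¹, and e^{tJ} can be computed block-by-block.

M has Jordan form
J =
  [2, 1, 0]
  [0, 2, 0]
  [0, 0, 2]
(up to reordering of blocks).

Per-block formulas:
  For a 1×1 block at λ = 2: exp(t · [2]) = [e^(2t)].
  For a 2×2 Jordan block J_2(2): exp(t · J_2(2)) = e^(2t)·(I + t·N), where N is the 2×2 nilpotent shift.

After assembling e^{tJ} and conjugating by P, we get:

e^{tM} =
  [exp(2*t), -t*exp(2*t), 2*t*exp(2*t)]
  [0, exp(2*t), 0]
  [0, 0, exp(2*t)]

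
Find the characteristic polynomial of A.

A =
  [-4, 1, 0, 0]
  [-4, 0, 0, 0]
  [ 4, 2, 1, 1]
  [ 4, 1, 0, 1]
x^4 + 2*x^3 - 3*x^2 - 4*x + 4

Expanding det(x·I − A) (e.g. by cofactor expansion or by noting that A is similar to its Jordan form J, which has the same characteristic polynomial as A) gives
  χ_A(x) = x^4 + 2*x^3 - 3*x^2 - 4*x + 4
which factors as (x - 1)^2*(x + 2)^2. The eigenvalues (with algebraic multiplicities) are λ = -2 with multiplicity 2, λ = 1 with multiplicity 2.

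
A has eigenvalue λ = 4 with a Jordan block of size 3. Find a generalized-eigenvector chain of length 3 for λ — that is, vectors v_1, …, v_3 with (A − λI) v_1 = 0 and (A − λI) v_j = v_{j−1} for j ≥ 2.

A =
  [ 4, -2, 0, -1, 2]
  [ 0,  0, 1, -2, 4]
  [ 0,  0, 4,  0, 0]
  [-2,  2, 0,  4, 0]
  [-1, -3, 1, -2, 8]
A Jordan chain for λ = 4 of length 3:
v_1 = (0, 0, 0, -4, -2)ᵀ
v_2 = (-2, -4, 0, 2, -3)ᵀ
v_3 = (0, 1, 0, 0, 0)ᵀ

Let N = A − (4)·I. We want v_3 with N^3 v_3 = 0 but N^2 v_3 ≠ 0; then v_{j-1} := N · v_j for j = 3, …, 2.

Pick v_3 = (0, 1, 0, 0, 0)ᵀ.
Then v_2 = N · v_3 = (-2, -4, 0, 2, -3)ᵀ.
Then v_1 = N · v_2 = (0, 0, 0, -4, -2)ᵀ.

Sanity check: (A − (4)·I) v_1 = (0, 0, 0, 0, 0)ᵀ = 0. ✓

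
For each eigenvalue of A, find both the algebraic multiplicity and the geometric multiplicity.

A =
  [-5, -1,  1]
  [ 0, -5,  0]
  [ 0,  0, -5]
λ = -5: alg = 3, geom = 2

Step 1 — factor the characteristic polynomial to read off the algebraic multiplicities:
  χ_A(x) = (x + 5)^3

Step 2 — compute geometric multiplicities via the rank-nullity identity g(λ) = n − rank(A − λI):
  rank(A − (-5)·I) = 1, so dim ker(A − (-5)·I) = n − 1 = 2

Summary:
  λ = -5: algebraic multiplicity = 3, geometric multiplicity = 2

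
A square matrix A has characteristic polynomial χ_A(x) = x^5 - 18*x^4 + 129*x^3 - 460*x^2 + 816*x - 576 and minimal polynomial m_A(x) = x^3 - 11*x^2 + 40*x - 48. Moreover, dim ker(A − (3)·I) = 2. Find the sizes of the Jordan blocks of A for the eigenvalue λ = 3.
Block sizes for λ = 3: [1, 1]

Step 1 — from the characteristic polynomial, algebraic multiplicity of λ = 3 is 2. From dim ker(A − (3)·I) = 2, there are exactly 2 Jordan blocks for λ = 3.
Step 2 — from the minimal polynomial, the factor (x − 3) tells us the largest block for λ = 3 has size 1.
Step 3 — with total size 2, 2 blocks, and largest block 1, the block sizes (in nonincreasing order) are [1, 1].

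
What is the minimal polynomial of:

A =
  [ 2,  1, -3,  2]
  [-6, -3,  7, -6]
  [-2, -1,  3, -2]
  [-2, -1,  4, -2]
x^3

The characteristic polynomial is χ_A(x) = x^4, so the eigenvalues are known. The minimal polynomial is
  m_A(x) = Π_λ (x − λ)^{k_λ}
where k_λ is the size of the *largest* Jordan block for λ (equivalently, the smallest k with (A − λI)^k v = 0 for every generalised eigenvector v of λ).

  λ = 0: largest Jordan block has size 3, contributing (x − 0)^3

So m_A(x) = x^3 = x^3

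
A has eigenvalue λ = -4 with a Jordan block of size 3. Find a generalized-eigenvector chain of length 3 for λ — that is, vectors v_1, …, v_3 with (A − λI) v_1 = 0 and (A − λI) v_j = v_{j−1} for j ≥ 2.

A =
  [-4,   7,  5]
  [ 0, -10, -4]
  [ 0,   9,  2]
A Jordan chain for λ = -4 of length 3:
v_1 = (3, 0, 0)ᵀ
v_2 = (7, -6, 9)ᵀ
v_3 = (0, 1, 0)ᵀ

Let N = A − (-4)·I. We want v_3 with N^3 v_3 = 0 but N^2 v_3 ≠ 0; then v_{j-1} := N · v_j for j = 3, …, 2.

Pick v_3 = (0, 1, 0)ᵀ.
Then v_2 = N · v_3 = (7, -6, 9)ᵀ.
Then v_1 = N · v_2 = (3, 0, 0)ᵀ.

Sanity check: (A − (-4)·I) v_1 = (0, 0, 0)ᵀ = 0. ✓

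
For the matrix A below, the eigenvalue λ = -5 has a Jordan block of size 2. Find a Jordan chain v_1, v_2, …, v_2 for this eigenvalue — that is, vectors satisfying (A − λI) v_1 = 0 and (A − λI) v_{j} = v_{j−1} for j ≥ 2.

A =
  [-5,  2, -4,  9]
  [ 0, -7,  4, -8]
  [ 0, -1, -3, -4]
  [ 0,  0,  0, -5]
A Jordan chain for λ = -5 of length 2:
v_1 = (2, -2, -1, 0)ᵀ
v_2 = (0, 1, 0, 0)ᵀ

Let N = A − (-5)·I. We want v_2 with N^2 v_2 = 0 but N^1 v_2 ≠ 0; then v_{j-1} := N · v_j for j = 2, …, 2.

Pick v_2 = (0, 1, 0, 0)ᵀ.
Then v_1 = N · v_2 = (2, -2, -1, 0)ᵀ.

Sanity check: (A − (-5)·I) v_1 = (0, 0, 0, 0)ᵀ = 0. ✓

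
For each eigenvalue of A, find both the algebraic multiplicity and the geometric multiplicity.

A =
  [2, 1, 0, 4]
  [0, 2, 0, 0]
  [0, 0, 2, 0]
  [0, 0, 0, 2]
λ = 2: alg = 4, geom = 3

Step 1 — factor the characteristic polynomial to read off the algebraic multiplicities:
  χ_A(x) = (x - 2)^4

Step 2 — compute geometric multiplicities via the rank-nullity identity g(λ) = n − rank(A − λI):
  rank(A − (2)·I) = 1, so dim ker(A − (2)·I) = n − 1 = 3

Summary:
  λ = 2: algebraic multiplicity = 4, geometric multiplicity = 3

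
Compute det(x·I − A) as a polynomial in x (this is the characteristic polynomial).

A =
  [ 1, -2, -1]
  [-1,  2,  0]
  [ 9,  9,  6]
x^3 - 9*x^2 + 27*x - 27

Expanding det(x·I − A) (e.g. by cofactor expansion or by noting that A is similar to its Jordan form J, which has the same characteristic polynomial as A) gives
  χ_A(x) = x^3 - 9*x^2 + 27*x - 27
which factors as (x - 3)^3. The eigenvalues (with algebraic multiplicities) are λ = 3 with multiplicity 3.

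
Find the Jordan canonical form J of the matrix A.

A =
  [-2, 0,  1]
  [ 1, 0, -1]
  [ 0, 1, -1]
J_3(-1)

The characteristic polynomial is
  det(x·I − A) = x^3 + 3*x^2 + 3*x + 1 = (x + 1)^3

Eigenvalues and multiplicities (the geometric multiplicity of λ is n − rank(A − λI), which equals the number of Jordan blocks for λ):
  λ = -1: algebraic multiplicity = 3, geometric multiplicity = 1

Determining the block sizes for each eigenvalue:
  λ = -1: one block (gm = 1), so the single block has size am = 3 → block sizes [3]

Assembling the blocks gives a Jordan form
J =
  [-1,  1,  0]
  [ 0, -1,  1]
  [ 0,  0, -1]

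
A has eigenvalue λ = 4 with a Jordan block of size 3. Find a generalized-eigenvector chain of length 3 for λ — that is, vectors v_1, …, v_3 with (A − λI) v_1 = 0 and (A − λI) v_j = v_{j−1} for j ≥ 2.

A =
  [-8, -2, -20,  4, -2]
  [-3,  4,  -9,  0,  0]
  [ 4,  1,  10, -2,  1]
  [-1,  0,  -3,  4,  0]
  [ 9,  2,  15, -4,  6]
A Jordan chain for λ = 4 of length 3:
v_1 = (0, -3, 0, -1, 1)ᵀ
v_2 = (-2, 0, 1, 0, 2)ᵀ
v_3 = (0, 1, 0, 0, 0)ᵀ

Let N = A − (4)·I. We want v_3 with N^3 v_3 = 0 but N^2 v_3 ≠ 0; then v_{j-1} := N · v_j for j = 3, …, 2.

Pick v_3 = (0, 1, 0, 0, 0)ᵀ.
Then v_2 = N · v_3 = (-2, 0, 1, 0, 2)ᵀ.
Then v_1 = N · v_2 = (0, -3, 0, -1, 1)ᵀ.

Sanity check: (A − (4)·I) v_1 = (0, 0, 0, 0, 0)ᵀ = 0. ✓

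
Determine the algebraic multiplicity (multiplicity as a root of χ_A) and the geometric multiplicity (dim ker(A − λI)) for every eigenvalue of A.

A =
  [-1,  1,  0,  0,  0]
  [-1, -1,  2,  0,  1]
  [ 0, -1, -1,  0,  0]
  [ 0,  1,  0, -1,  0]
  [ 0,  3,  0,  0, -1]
λ = -1: alg = 5, geom = 3

Step 1 — factor the characteristic polynomial to read off the algebraic multiplicities:
  χ_A(x) = (x + 1)^5

Step 2 — compute geometric multiplicities via the rank-nullity identity g(λ) = n − rank(A − λI):
  rank(A − (-1)·I) = 2, so dim ker(A − (-1)·I) = n − 2 = 3

Summary:
  λ = -1: algebraic multiplicity = 5, geometric multiplicity = 3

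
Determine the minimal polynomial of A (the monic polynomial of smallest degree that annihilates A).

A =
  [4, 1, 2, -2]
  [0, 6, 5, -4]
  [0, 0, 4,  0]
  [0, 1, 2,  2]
x^3 - 12*x^2 + 48*x - 64

The characteristic polynomial is χ_A(x) = (x - 4)^4, so the eigenvalues are known. The minimal polynomial is
  m_A(x) = Π_λ (x − λ)^{k_λ}
where k_λ is the size of the *largest* Jordan block for λ (equivalently, the smallest k with (A − λI)^k v = 0 for every generalised eigenvector v of λ).

  λ = 4: largest Jordan block has size 3, contributing (x − 4)^3

So m_A(x) = (x - 4)^3 = x^3 - 12*x^2 + 48*x - 64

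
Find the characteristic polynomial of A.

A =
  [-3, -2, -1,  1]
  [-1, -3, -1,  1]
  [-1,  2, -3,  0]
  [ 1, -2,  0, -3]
x^4 + 12*x^3 + 54*x^2 + 108*x + 81

Expanding det(x·I − A) (e.g. by cofactor expansion or by noting that A is similar to its Jordan form J, which has the same characteristic polynomial as A) gives
  χ_A(x) = x^4 + 12*x^3 + 54*x^2 + 108*x + 81
which factors as (x + 3)^4. The eigenvalues (with algebraic multiplicities) are λ = -3 with multiplicity 4.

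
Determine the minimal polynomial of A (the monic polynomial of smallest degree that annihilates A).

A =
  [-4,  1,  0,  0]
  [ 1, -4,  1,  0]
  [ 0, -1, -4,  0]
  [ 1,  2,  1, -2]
x^4 + 14*x^3 + 72*x^2 + 160*x + 128

The characteristic polynomial is χ_A(x) = (x + 2)*(x + 4)^3, so the eigenvalues are known. The minimal polynomial is
  m_A(x) = Π_λ (x − λ)^{k_λ}
where k_λ is the size of the *largest* Jordan block for λ (equivalently, the smallest k with (A − λI)^k v = 0 for every generalised eigenvector v of λ).

  λ = -4: largest Jordan block has size 3, contributing (x + 4)^3
  λ = -2: largest Jordan block has size 1, contributing (x + 2)

So m_A(x) = (x + 2)*(x + 4)^3 = x^4 + 14*x^3 + 72*x^2 + 160*x + 128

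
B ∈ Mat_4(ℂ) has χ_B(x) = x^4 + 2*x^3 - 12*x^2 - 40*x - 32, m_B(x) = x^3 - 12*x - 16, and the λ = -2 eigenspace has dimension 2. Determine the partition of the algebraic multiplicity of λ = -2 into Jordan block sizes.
Block sizes for λ = -2: [2, 1]

Step 1 — from the characteristic polynomial, algebraic multiplicity of λ = -2 is 3. From dim ker(B − (-2)·I) = 2, there are exactly 2 Jordan blocks for λ = -2.
Step 2 — from the minimal polynomial, the factor (x + 2)^2 tells us the largest block for λ = -2 has size 2.
Step 3 — with total size 3, 2 blocks, and largest block 2, the block sizes (in nonincreasing order) are [2, 1].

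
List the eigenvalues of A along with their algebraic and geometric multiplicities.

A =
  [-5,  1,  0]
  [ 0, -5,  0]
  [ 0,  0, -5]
λ = -5: alg = 3, geom = 2

Step 1 — factor the characteristic polynomial to read off the algebraic multiplicities:
  χ_A(x) = (x + 5)^3

Step 2 — compute geometric multiplicities via the rank-nullity identity g(λ) = n − rank(A − λI):
  rank(A − (-5)·I) = 1, so dim ker(A − (-5)·I) = n − 1 = 2

Summary:
  λ = -5: algebraic multiplicity = 3, geometric multiplicity = 2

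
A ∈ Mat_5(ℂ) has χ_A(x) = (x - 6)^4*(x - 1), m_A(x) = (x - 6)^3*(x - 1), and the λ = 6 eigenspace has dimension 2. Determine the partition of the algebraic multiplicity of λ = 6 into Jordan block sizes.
Block sizes for λ = 6: [3, 1]

Step 1 — from the characteristic polynomial, algebraic multiplicity of λ = 6 is 4. From dim ker(A − (6)·I) = 2, there are exactly 2 Jordan blocks for λ = 6.
Step 2 — from the minimal polynomial, the factor (x − 6)^3 tells us the largest block for λ = 6 has size 3.
Step 3 — with total size 4, 2 blocks, and largest block 3, the block sizes (in nonincreasing order) are [3, 1].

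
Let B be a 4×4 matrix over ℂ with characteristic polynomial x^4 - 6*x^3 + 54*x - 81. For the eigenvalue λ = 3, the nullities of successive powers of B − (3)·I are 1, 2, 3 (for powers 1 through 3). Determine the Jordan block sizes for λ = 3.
Block sizes for λ = 3: [3]

From the dimensions of kernels of powers, the number of Jordan blocks of size at least j is d_j − d_{j−1} where d_j = dim ker(N^j) (with d_0 = 0). Computing the differences gives [1, 1, 1].
The number of blocks of size exactly k is (#blocks of size ≥ k) − (#blocks of size ≥ k + 1), so the partition is: 1 block(s) of size 3.
In nonincreasing order the block sizes are [3].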